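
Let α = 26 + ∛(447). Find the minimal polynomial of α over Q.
m_α(x) = x^3 - 78x^2 + 2028x - 18023

Set β = α - 26 = ∛(447), so β^3 = 447. Then (α - 26)^3 - 447 = 0, i.e. α is a root of g(x) = (x - 26)^3 - 447 = x^3 - 78x^2 + 2028x - 18023. Since g(x) = h(x - 26) where h(x) = x^3 - 447, and h is irreducible over Q (because 447 is not a perfect cube, so h has no rational root, and a monic cubic with no rational root is irreducible), g is also irreducible (irreducibility is preserved under the substitution x → x - 26). Hence m_α(x) = x^3 - 78x^2 + 2028x - 18023.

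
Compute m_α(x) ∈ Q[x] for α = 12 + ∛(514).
m_α(x) = x^3 - 36x^2 + 432x - 2242

Set β = α - 12 = ∛(514), so β^3 = 514. Then (α - 12)^3 - 514 = 0, i.e. α is a root of g(x) = (x - 12)^3 - 514 = x^3 - 36x^2 + 432x - 2242. Since g(x) = h(x - 12) where h(x) = x^3 - 514, and h is irreducible over Q (because 514 is not a perfect cube, so h has no rational root, and a monic cubic with no rational root is irreducible), g is also irreducible (irreducibility is preserved under the substitution x → x - 12). Hence m_α(x) = x^3 - 36x^2 + 432x - 2242.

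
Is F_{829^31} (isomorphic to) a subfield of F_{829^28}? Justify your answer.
No: F_{829^31} is not a subfield of F_{829^28}

F_{p^m} embeds in F_{p^n} iff m | n. Here 31 ∤ 28 (since 28 = 0·31 + 28 with remainder 28 ≠ 0), so F_{829^31} is not a subfield of F_{829^28}. Equivalently: if it were, the tower law would give 31 = [F_{829^31}:F_829] dividing [F_{829^28}:F_829] = 28, contradiction.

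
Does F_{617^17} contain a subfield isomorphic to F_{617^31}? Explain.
No: F_{617^31} is not a subfield of F_{617^17}

F_{p^m} embeds in F_{p^n} iff m | n. Here 31 ∤ 17 (since 17 = 0·31 + 17 with remainder 17 ≠ 0), so F_{617^31} is not a subfield of F_{617^17}. Equivalently: if it were, the tower law would give 31 = [F_{617^31}:F_617] dividing [F_{617^17}:F_617] = 17, contradiction.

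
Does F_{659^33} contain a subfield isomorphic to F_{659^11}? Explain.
Yes: F_{659^11} is a subfield of F_{659^33}

F_{p^m} embeds in F_{p^n} iff m | n (since F_{p^n} is the splitting field of x^(p^n) - x, and F_{p^m} ⊂ F_{p^n} forces p^n to be a power of p^m, i.e. m | n; conversely if m | n then every root of x^(p^m) - x is a root of x^(p^n) - x). Here 11 | 33 (since 33 = 3·11), so F_{659^11} is a subfield of F_{659^33}, and [F_{659^33} : F_{659^11}] = 33/11 = 3.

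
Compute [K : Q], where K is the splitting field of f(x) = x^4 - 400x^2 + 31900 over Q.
[K : Q] = 4

Solving the quadratic in x^2: x^2 = (400 ± √(400^2 - 4·31900))/2 = (400 ± √32400)/2 = (400 ± 180)/2, giving x^2 = 110 or x^2 = 290. So f(x) = (x^2 - 110)(x^2 - 290) and the roots of f are ±√110, ±√290. Hence the splitting field is K = Q(√110, √290). Since 110 and 290 are distinct squarefree integers > 1, their product 31900 is not a perfect square, so √290 ∉ Q(√110). By the tower law [K:Q] = [Q(√110,√290):Q(√110)] · [Q(√110):Q] = 2 · 2 = 4.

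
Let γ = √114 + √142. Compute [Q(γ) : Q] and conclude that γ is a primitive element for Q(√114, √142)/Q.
[Q(γ) : Q] = 4 (equivalently, Q(γ) = Q(√114, √142))

Obviously Q(γ) ⊆ Q(√114, √142), and [Q(√114, √142):Q] = 4 (since 114, 142 are distinct squarefree integers > 1 with 16188 not a perfect square). To show equality we compute the minimal polynomial of γ. From γ = √114 + √142: γ^2 = 114 + 2√(16188) + 142 = 256 + 2√(16188), so γ^2 - 256 = 2√(16188); squaring, (γ^2 - 256)^2 = 4·16188, i.e. γ^4 - 512γ^2 + 65536 - 64752 = 0, i.e. γ^4 - 512γ^2 + 784 = 0. So γ is a root of x^4 - 512x^2 + 784. This polynomial is irreducible over Q: it has no rational root (each ±√114 ± √142 is irrational), and any factorization into two quadratics over Q would force √(16188) ∈ Q (pairing opposite roots) or √114, √142 ∈ Q (other pairings), all impossible. Hence [Q(γ):Q] = 4 = [Q(√114, √142):Q], so Q(γ) = Q(√114, √142).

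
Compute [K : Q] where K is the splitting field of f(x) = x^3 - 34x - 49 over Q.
[K : Q] = 6

By the rational root test, any rational root of the monic integer polynomial f(x) = x^3 - 34x - 49 must be an integer dividing the constant term -49, i.e. one of ±{1, 7, 49}. Evaluating: f(1) = -82, f(-1) = -16, f(7) = 56, f(-7) = -154, f(49) = 115934, f(-49) = -116032; none is 0, so f has no rational root and is therefore irreducible over Q (a cubic with no linear factor over a field is irreducible). For an irreducible cubic, the Galois group is A_3 or S_3 according as the discriminant disc(f) = -4a^3 - 27b^2 = -4·(-34)^3 - 27·(-49)^2 = 92389 is or is not a square in Q. Here disc(f) = 92389 is not a perfect square in Q, so the Galois group of f over Q is not contained in A_3 and must be all of S_3. The splitting field has degree |S_3| = 6 over Q, so [K : Q] = 6.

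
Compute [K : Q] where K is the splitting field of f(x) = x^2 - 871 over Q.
[K : Q] = 2

f(x) = x^2 - 871 factors as (x - √871)(x + √871). The splitting field is K = Q(√871). Since 871 is squarefree and > 1, it is not a perfect square, so x^2 - 871 is irreducible over Q and [Q(√871) : Q] = 2. Hence [K : Q] = 2.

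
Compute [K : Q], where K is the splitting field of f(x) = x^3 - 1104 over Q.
[K : Q] = 6

The roots of x^3 - 1104 are ∛1104, ω∛1104, ω^2∛1104 where ω = e^(2πi/3) is a primitive cube root of unity, so K = Q(∛1104, ω). Now [Q(∛1104):Q] = 3 (since 1104 is not a perfect cube, x^3 - 1104 is irreducible) and [Q(ω):Q] = 2. Both 2 and 3 divide [K:Q], and [K:Q] ≤ 3·2 = 6, so [K:Q] = 6. (Equivalently: Q(∛1104) ⊂ R but ω ∉ R, so [K : Q(∛1104)] = 2.)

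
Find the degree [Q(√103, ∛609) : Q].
[Q(√103, ∛609) : Q] = 6

Let L = Q(√103, ∛609). Since Q(√103) ⊂ L and [Q(√103):Q] = 2, the tower law gives 2 | [L:Q]. Likewise Q(∛609) ⊂ L with [Q(∛609):Q] = 3 (because 609 is not a perfect cube), so 3 | [L:Q]. As gcd(2,3) = 1, [L:Q] is divisible by 6. Conversely L is generated over Q by √103 and ∛609, so [L:Q] ≤ 2·3 = 6. Therefore [Q(√103, ∛609) : Q] = 6.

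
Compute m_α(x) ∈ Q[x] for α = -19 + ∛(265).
m_α(x) = x^3 + 57x^2 + 1083x + 6594

Set β = α + 19 = ∛(265), so β^3 = 265. Then (α + 19)^3 - 265 = 0, i.e. α is a root of g(x) = (x + 19)^3 - 265 = x^3 + 57x^2 + 1083x + 6594. Since g(x) = h(x + 19) where h(x) = x^3 - 265, and h is irreducible over Q (because 265 is not a perfect cube, so h has no rational root, and a monic cubic with no rational root is irreducible), g is also irreducible (irreducibility is preserved under the substitution x → x + 19). Hence m_α(x) = x^3 + 57x^2 + 1083x + 6594.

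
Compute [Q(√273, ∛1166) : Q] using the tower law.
[Q(√273, ∛1166) : Q] = 6

Let L = Q(√273, ∛1166). Since Q(√273) ⊂ L and [Q(√273):Q] = 2, the tower law gives 2 | [L:Q]. Likewise Q(∛1166) ⊂ L with [Q(∛1166):Q] = 3 (because 1166 is not a perfect cube), so 3 | [L:Q]. As gcd(2,3) = 1, [L:Q] is divisible by 6. Conversely L is generated over Q by √273 and ∛1166, so [L:Q] ≤ 2·3 = 6. Therefore [Q(√273, ∛1166) : Q] = 6.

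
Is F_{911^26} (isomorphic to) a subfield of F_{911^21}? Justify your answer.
No: F_{911^26} is not a subfield of F_{911^21}

F_{p^m} embeds in F_{p^n} iff m | n. Here 26 ∤ 21 (since 21 = 0·26 + 21 with remainder 21 ≠ 0), so F_{911^26} is not a subfield of F_{911^21}. Equivalently: if it were, the tower law would give 26 = [F_{911^26}:F_911] dividing [F_{911^21}:F_911] = 21, contradiction.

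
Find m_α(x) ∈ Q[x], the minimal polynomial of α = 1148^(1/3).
m_α(x) = x^3 - 1148

α satisfies α^3 = 1148, so x^3 - 1148 annihilates α. By the rational root test, a rational root p/q (in lowest terms) of x^3 - 1148 would satisfy p^3 = 1148 q^3, forcing q = 1 and p^3 = 1148; but 1148 is not a perfect cube, contradiction. A monic cubic over Q with no rational root is irreducible (any nontrivial factorization would include a linear factor). Hence x^3 - 1148 is the minimal polynomial of α, and in particular [Q(α):Q] = 3.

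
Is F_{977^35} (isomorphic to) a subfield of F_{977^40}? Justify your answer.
No: F_{977^35} is not a subfield of F_{977^40}

F_{p^m} embeds in F_{p^n} iff m | n. Here 35 ∤ 40 (since 40 = 1·35 + 5 with remainder 5 ≠ 0), so F_{977^35} is not a subfield of F_{977^40}. Equivalently: if it were, the tower law would give 35 = [F_{977^35}:F_977] dividing [F_{977^40}:F_977] = 40, contradiction.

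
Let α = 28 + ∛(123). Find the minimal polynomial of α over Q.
m_α(x) = x^3 - 84x^2 + 2352x - 22075

Set β = α - 28 = ∛(123), so β^3 = 123. Then (α - 28)^3 - 123 = 0, i.e. α is a root of g(x) = (x - 28)^3 - 123 = x^3 - 84x^2 + 2352x - 22075. Since g(x) = h(x - 28) where h(x) = x^3 - 123, and h is irreducible over Q (because 123 is not a perfect cube, so h has no rational root, and a monic cubic with no rational root is irreducible), g is also irreducible (irreducibility is preserved under the substitution x → x - 28). Hence m_α(x) = x^3 - 84x^2 + 2352x - 22075.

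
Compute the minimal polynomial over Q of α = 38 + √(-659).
m_α(x) = x^2 - 76x + 2103

From α - 38 = √(-659), squaring gives (α - 38)^2 = -659, i.e. α^2 - 76α + 1444 = -659, so α^2 - 76α + 2103 = 0. The discriminant of x^2 - 76x + 2103 is (-76)^2 - 4·(2103) = 5776 - 8412 = -2636, and 4·(-659) is not a perfect square in Q since -659 is squarefree and ≠ 1. Hence x^2 - 76x + 2103 is irreducible over Q and is the minimal polynomial of α.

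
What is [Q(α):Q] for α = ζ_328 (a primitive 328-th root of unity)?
[Q(α):Q] = 160

The minimal polynomial of ζ_328 over Q is the 328-th cyclotomic polynomial Φ_328(x), which is irreducible over Q and has degree φ(328) = 160. Hence [Q(α):Q] = φ(328) = 160.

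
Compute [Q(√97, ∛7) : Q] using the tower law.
[Q(√97, ∛7) : Q] = 6

Let L = Q(√97, ∛7). Since Q(√97) ⊂ L and [Q(√97):Q] = 2, the tower law gives 2 | [L:Q]. Likewise Q(∛7) ⊂ L with [Q(∛7):Q] = 3 (because 7 is not a perfect cube), so 3 | [L:Q]. As gcd(2,3) = 1, [L:Q] is divisible by 6. Conversely L is generated over Q by √97 and ∛7, so [L:Q] ≤ 2·3 = 6. Therefore [Q(√97, ∛7) : Q] = 6.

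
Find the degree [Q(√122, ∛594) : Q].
[Q(√122, ∛594) : Q] = 6

Let L = Q(√122, ∛594). Since Q(√122) ⊂ L and [Q(√122):Q] = 2, the tower law gives 2 | [L:Q]. Likewise Q(∛594) ⊂ L with [Q(∛594):Q] = 3 (because 594 is not a perfect cube), so 3 | [L:Q]. As gcd(2,3) = 1, [L:Q] is divisible by 6. Conversely L is generated over Q by √122 and ∛594, so [L:Q] ≤ 2·3 = 6. Therefore [Q(√122, ∛594) : Q] = 6.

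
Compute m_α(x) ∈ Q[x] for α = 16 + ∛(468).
m_α(x) = x^3 - 48x^2 + 768x - 4564

Set β = α - 16 = ∛(468), so β^3 = 468. Then (α - 16)^3 - 468 = 0, i.e. α is a root of g(x) = (x - 16)^3 - 468 = x^3 - 48x^2 + 768x - 4564. Since g(x) = h(x - 16) where h(x) = x^3 - 468, and h is irreducible over Q (because 468 is not a perfect cube, so h has no rational root, and a monic cubic with no rational root is irreducible), g is also irreducible (irreducibility is preserved under the substitution x → x - 16). Hence m_α(x) = x^3 - 48x^2 + 768x - 4564.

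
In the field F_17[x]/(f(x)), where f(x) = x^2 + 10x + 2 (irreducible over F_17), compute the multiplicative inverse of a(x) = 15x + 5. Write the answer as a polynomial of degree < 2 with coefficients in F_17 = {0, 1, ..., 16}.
a(x)^(-1) ≡ 5x + 3 (mod f(x))

Since f is irreducible over F_17, F_17[x]/(f) is a field and a(x) ≠ 0 has an inverse. Apply the extended Euclidean algorithm to f(x) and a(x) in F_17[x]: f(x) = (8x + 15)·a(x) + (12). The last nonzero remainder is the constant 12 = gcd(f, a) in F_17. Back-substituting through the division chain expresses 12 = s(x)·a(x) + t(x)·f(x) with s(x) ≡ 9x + 2 (mod f), so (9x + 2)·a(x) ≡ 12 (mod f). Multiplying by 12^(-1) ≡ 10 in F_17 gives a(x)^(-1) ≡ 10·(9x + 2) ≡ 5x + 3 (mod f). Check: (15x + 5)·(5x + 3) = 7x^2 + 2x + 15 ≡ 1 (mod x^2 + 10x + 2).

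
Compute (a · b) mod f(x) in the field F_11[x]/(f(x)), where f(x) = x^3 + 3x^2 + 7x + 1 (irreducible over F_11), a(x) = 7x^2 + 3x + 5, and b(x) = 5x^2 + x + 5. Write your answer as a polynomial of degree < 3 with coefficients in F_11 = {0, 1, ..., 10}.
a · b ≡ x^2 + 5x + 9 (mod f(x))

Multiply in F_11[x]: a(x)·b(x) = (7x^2 + 3x + 5)·(5x^2 + x + 5) = 2x^4 + 8x^2 + 9x + 3. This has degree ≥ 3, so divide by f(x) over F_11: 2x^4 + 8x^2 + 9x + 3 = (2x + 5)·(x^3 + 3x^2 + 7x + 1) + (x^2 + 5x + 9). Hence a·b ≡ x^2 + 5x + 9 (mod f). (F_11[x]/(f) is a field with 11^3 = 1331 elements since f is irreducible of degree 3.)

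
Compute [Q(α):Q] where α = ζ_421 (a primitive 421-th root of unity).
[Q(α):Q] = 420

The minimal polynomial of ζ_421 over Q is the 421-th cyclotomic polynomial Φ_421(x), which is irreducible over Q and has degree φ(421) = 420. Hence [Q(α):Q] = φ(421) = 420.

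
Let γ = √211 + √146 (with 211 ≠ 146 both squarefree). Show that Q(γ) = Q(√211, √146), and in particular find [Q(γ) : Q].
[Q(γ) : Q] = 4 (equivalently, Q(γ) = Q(√211, √146))

Obviously Q(γ) ⊆ Q(√211, √146), and [Q(√211, √146):Q] = 4 (since 211, 146 are distinct squarefree integers > 1 with 30806 not a perfect square). To show equality we compute the minimal polynomial of γ. From γ = √211 + √146: γ^2 = 211 + 2√(30806) + 146 = 357 + 2√(30806), so γ^2 - 357 = 2√(30806); squaring, (γ^2 - 357)^2 = 4·30806, i.e. γ^4 - 714γ^2 + 127449 - 123224 = 0, i.e. γ^4 - 714γ^2 + 4225 = 0. So γ is a root of x^4 - 714x^2 + 4225. This polynomial is irreducible over Q: it has no rational root (each ±√211 ± √146 is irrational), and any factorization into two quadratics over Q would force √(30806) ∈ Q (pairing opposite roots) or √211, √146 ∈ Q (other pairings), all impossible. Hence [Q(γ):Q] = 4 = [Q(√211, √146):Q], so Q(γ) = Q(√211, √146).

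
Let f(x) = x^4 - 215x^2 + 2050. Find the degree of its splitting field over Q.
[K : Q] = 4

Solving the quadratic in x^2: x^2 = (215 ± √(215^2 - 4·2050))/2 = (215 ± √38025)/2 = (215 ± 195)/2, giving x^2 = 205 or x^2 = 10. So f(x) = (x^2 - 205)(x^2 - 10) and the roots of f are ±√205, ±√10. Hence the splitting field is K = Q(√205, √10). Since 205 and 10 are distinct squarefree integers > 1, their product 2050 is not a perfect square, so √10 ∉ Q(√205). By the tower law [K:Q] = [Q(√205,√10):Q(√205)] · [Q(√205):Q] = 2 · 2 = 4.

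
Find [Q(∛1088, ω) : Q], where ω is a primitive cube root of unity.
[Q(∛1088, ω) : Q] = 6

[Q(∛1088):Q] = 3 (min poly x^3 - 1088, irreducible since 1088 is not a perfect cube). [Q(ω):Q] = 2 (min poly x^2 + x + 1). Since Q(∛1088) ⊂ R and ω ∉ R, we have ω ∉ Q(∛1088), so x^2 + x + 1 remains irreducible over Q(∛1088) and [Q(∛1088, ω) : Q(∛1088)] = 2. By the tower law, [Q(∛1088, ω) : Q] = 3 · 2 = 6. (In fact Q(∛1088, ω) is the splitting field of x^3 - 1088 over Q.)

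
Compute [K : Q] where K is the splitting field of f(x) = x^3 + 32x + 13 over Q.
[K : Q] = 6

By the rational root test, any rational root of the monic integer polynomial f(x) = x^3 + 32x + 13 must be an integer dividing the constant term 13, i.e. one of ±{1, 13}. Evaluating: f(1) = 46, f(-1) = -20, f(13) = 2626, f(-13) = -2600; none is 0, so f has no rational root and is therefore irreducible over Q (a cubic with no linear factor over a field is irreducible). For an irreducible cubic, the Galois group is A_3 or S_3 according as the discriminant disc(f) = -4a^3 - 27b^2 = -4·(32)^3 - 27·(13)^2 = -135635 is or is not a square in Q. Here disc(f) = -135635 is not a perfect square in Q, so the Galois group of f over Q is not contained in A_3 and must be all of S_3. The splitting field has degree |S_3| = 6 over Q, so [K : Q] = 6.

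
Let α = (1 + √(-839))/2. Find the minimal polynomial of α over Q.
m_α(x) = x^2 - x + 210

From 2α - 1 = √(-839), squaring gives (2α - 1)^2 = -839, i.e. 4α^2 - 4α + 1 = -839, so α^2 - α + (1 + 839)/4 = 0. Since -839 ≡ 1 (mod 4), (1 + 839)/4 = 210 ∈ Z. The polynomial x^2 - x + 210 has discriminant 1 - 4·(210) = -839, which is not a perfect square in Q (d = -839 is squarefree and ≠ 1), so x^2 - x + 210 is irreducible over Q. It is the minimal polynomial of α.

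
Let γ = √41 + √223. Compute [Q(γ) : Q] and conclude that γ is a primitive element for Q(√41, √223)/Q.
[Q(γ) : Q] = 4 (equivalently, Q(γ) = Q(√41, √223))

Obviously Q(γ) ⊆ Q(√41, √223), and [Q(√41, √223):Q] = 4 (since 41, 223 are distinct squarefree integers > 1 with 9143 not a perfect square). To show equality we compute the minimal polynomial of γ. From γ = √41 + √223: γ^2 = 41 + 2√(9143) + 223 = 264 + 2√(9143), so γ^2 - 264 = 2√(9143); squaring, (γ^2 - 264)^2 = 4·9143, i.e. γ^4 - 528γ^2 + 69696 - 36572 = 0, i.e. γ^4 - 528γ^2 + 33124 = 0. So γ is a root of x^4 - 528x^2 + 33124. This polynomial is irreducible over Q: it has no rational root (each ±√41 ± √223 is irrational), and any factorization into two quadratics over Q would force √(9143) ∈ Q (pairing opposite roots) or √41, √223 ∈ Q (other pairings), all impossible. Hence [Q(γ):Q] = 4 = [Q(√41, √223):Q], so Q(γ) = Q(√41, √223).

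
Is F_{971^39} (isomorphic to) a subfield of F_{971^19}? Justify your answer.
No: F_{971^39} is not a subfield of F_{971^19}

F_{p^m} embeds in F_{p^n} iff m | n. Here 39 ∤ 19 (since 19 = 0·39 + 19 with remainder 19 ≠ 0), so F_{971^39} is not a subfield of F_{971^19}. Equivalently: if it were, the tower law would give 39 = [F_{971^39}:F_971] dividing [F_{971^19}:F_971] = 19, contradiction.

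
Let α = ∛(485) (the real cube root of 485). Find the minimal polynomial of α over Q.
m_α(x) = x^3 - 485

α satisfies α^3 = 485, so x^3 - 485 annihilates α. By the rational root test, a rational root p/q (in lowest terms) of x^3 - 485 would satisfy p^3 = 485 q^3, forcing q = 1 and p^3 = 485; but 485 is not a perfect cube, contradiction. A monic cubic over Q with no rational root is irreducible (any nontrivial factorization would include a linear factor). Hence x^3 - 485 is the minimal polynomial of α, and in particular [Q(α):Q] = 3.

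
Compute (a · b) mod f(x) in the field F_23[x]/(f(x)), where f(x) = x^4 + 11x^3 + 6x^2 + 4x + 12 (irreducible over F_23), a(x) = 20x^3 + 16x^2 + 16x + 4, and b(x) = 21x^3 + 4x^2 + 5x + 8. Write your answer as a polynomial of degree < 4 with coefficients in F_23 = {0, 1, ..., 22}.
a · b ≡ 21x^3 + x^2 + 16x (mod f(x))

Multiply in F_23[x]: a(x)·b(x) = (20x^3 + 16x^2 + 16x + 4)·(21x^3 + 4x^2 + 5x + 8) = 6x^6 + 2x^5 + 17x^4 + 20x^3 + 17x^2 + 10x + 9. This has degree ≥ 4, so divide by f(x) over F_23: 6x^6 + 2x^5 + 17x^4 + 20x^3 + 17x^2 + 10x + 9 = (6x^2 + 5x + 18)·(x^4 + 11x^3 + 6x^2 + 4x + 12) + (21x^3 + x^2 + 16x). Hence a·b ≡ 21x^3 + x^2 + 16x (mod f). (F_23[x]/(f) is a field with 23^4 = 279841 elements since f is irreducible of degree 4.)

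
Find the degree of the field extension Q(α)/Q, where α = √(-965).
[Q(α):Q] = 2

[Q(α):Q] equals the degree of the minimal polynomial of α. Here α^2 = -965 and x^2 + 965 is irreducible (d = -965 is squarefree, ≠ 1, hence not a square), so deg(m_α) = 2. Thus [Q(α):Q] = 2.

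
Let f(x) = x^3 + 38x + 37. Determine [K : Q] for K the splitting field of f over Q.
[K : Q] = 6

By the rational root test, any rational root of the monic integer polynomial f(x) = x^3 + 38x + 37 must be an integer dividing the constant term 37, i.e. one of ±{1, 37}. Evaluating: f(1) = 76, f(-1) = -2, f(37) = 52096, f(-37) = -52022; none is 0, so f has no rational root and is therefore irreducible over Q (a cubic with no linear factor over a field is irreducible). For an irreducible cubic, the Galois group is A_3 or S_3 according as the discriminant disc(f) = -4a^3 - 27b^2 = -4·(38)^3 - 27·(37)^2 = -256451 is or is not a square in Q. Here disc(f) = -256451 is not a perfect square in Q, so the Galois group of f over Q is not contained in A_3 and must be all of S_3. The splitting field has degree |S_3| = 6 over Q, so [K : Q] = 6.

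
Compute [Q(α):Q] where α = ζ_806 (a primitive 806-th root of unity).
[Q(α):Q] = 360

The minimal polynomial of ζ_806 over Q is the 806-th cyclotomic polynomial Φ_806(x), which is irreducible over Q and has degree φ(806) = 360. Hence [Q(α):Q] = φ(806) = 360.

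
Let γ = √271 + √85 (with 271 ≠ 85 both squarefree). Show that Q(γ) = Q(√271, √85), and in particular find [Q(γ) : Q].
[Q(γ) : Q] = 4 (equivalently, Q(γ) = Q(√271, √85))

Obviously Q(γ) ⊆ Q(√271, √85), and [Q(√271, √85):Q] = 4 (since 271, 85 are distinct squarefree integers > 1 with 23035 not a perfect square). To show equality we compute the minimal polynomial of γ. From γ = √271 + √85: γ^2 = 271 + 2√(23035) + 85 = 356 + 2√(23035), so γ^2 - 356 = 2√(23035); squaring, (γ^2 - 356)^2 = 4·23035, i.e. γ^4 - 712γ^2 + 126736 - 92140 = 0, i.e. γ^4 - 712γ^2 + 34596 = 0. So γ is a root of x^4 - 712x^2 + 34596. This polynomial is irreducible over Q: it has no rational root (each ±√271 ± √85 is irrational), and any factorization into two quadratics over Q would force √(23035) ∈ Q (pairing opposite roots) or √271, √85 ∈ Q (other pairings), all impossible. Hence [Q(γ):Q] = 4 = [Q(√271, √85):Q], so Q(γ) = Q(√271, √85).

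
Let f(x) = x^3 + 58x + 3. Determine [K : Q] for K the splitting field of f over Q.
[K : Q] = 6

By the rational root test, any rational root of the monic integer polynomial f(x) = x^3 + 58x + 3 must be an integer dividing the constant term 3, i.e. one of ±{1, 3}. Evaluating: f(1) = 62, f(-1) = -56, f(3) = 204, f(-3) = -198; none is 0, so f has no rational root and is therefore irreducible over Q (a cubic with no linear factor over a field is irreducible). For an irreducible cubic, the Galois group is A_3 or S_3 according as the discriminant disc(f) = -4a^3 - 27b^2 = -4·(58)^3 - 27·(3)^2 = -780691 is or is not a square in Q. Here disc(f) = -780691 is not a perfect square in Q, so the Galois group of f over Q is not contained in A_3 and must be all of S_3. The splitting field has degree |S_3| = 6 over Q, so [K : Q] = 6.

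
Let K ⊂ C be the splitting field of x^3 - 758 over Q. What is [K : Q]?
[K : Q] = 6

The roots of x^3 - 758 are ∛758, ω∛758, ω^2∛758 where ω = e^(2πi/3) is a primitive cube root of unity, so K = Q(∛758, ω). Now [Q(∛758):Q] = 3 (since 758 is not a perfect cube, x^3 - 758 is irreducible) and [Q(ω):Q] = 2. Both 2 and 3 divide [K:Q], and [K:Q] ≤ 3·2 = 6, so [K:Q] = 6. (Equivalently: Q(∛758) ⊂ R but ω ∉ R, so [K : Q(∛758)] = 2.)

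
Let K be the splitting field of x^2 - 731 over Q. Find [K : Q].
[K : Q] = 2

f(x) = x^2 - 731 factors as (x - √731)(x + √731). The splitting field is K = Q(√731). Since 731 is squarefree and > 1, it is not a perfect square, so x^2 - 731 is irreducible over Q and [Q(√731) : Q] = 2. Hence [K : Q] = 2.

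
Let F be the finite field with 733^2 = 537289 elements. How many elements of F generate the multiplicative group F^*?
There are φ(537288) = 175680 primitive elements

F_q^* is cyclic of order q - 1 = 537288. A cyclic group of order m has exactly φ(m) generators. Here m = 537288 = 2^3 · 3 · 61 · 367, so the number of primitive elements is φ(537288) = 175680.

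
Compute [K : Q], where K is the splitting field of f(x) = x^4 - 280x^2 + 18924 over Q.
[K : Q] = 4

Solving the quadratic in x^2: x^2 = (280 ± √(280^2 - 4·18924))/2 = (280 ± √2704)/2 = (280 ± 52)/2, giving x^2 = 166 or x^2 = 114. So f(x) = (x^2 - 166)(x^2 - 114) and the roots of f are ±√166, ±√114. Hence the splitting field is K = Q(√166, √114). Since 166 and 114 are distinct squarefree integers > 1, their product 18924 is not a perfect square, so √114 ∉ Q(√166). By the tower law [K:Q] = [Q(√166,√114):Q(√166)] · [Q(√166):Q] = 2 · 2 = 4.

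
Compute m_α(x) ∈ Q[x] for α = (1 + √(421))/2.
m_α(x) = x^2 - x - 105

From 2α - 1 = √(421), squaring gives (2α - 1)^2 = 421, i.e. 4α^2 - 4α + 1 = 421, so α^2 - α + (1 - 421)/4 = 0. Since 421 ≡ 1 (mod 4), (1 - 421)/4 = -105 ∈ Z. The polynomial x^2 - x - 105 has discriminant 1 - 4·(-105) = 421, which is not a perfect square in Q (d = 421 is squarefree and ≠ 1), so x^2 - x - 105 is irreducible over Q. It is the minimal polynomial of α.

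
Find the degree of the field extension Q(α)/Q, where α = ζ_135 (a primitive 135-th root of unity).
[Q(α):Q] = 72

The minimal polynomial of ζ_135 over Q is the 135-th cyclotomic polynomial Φ_135(x), which is irreducible over Q and has degree φ(135) = 72. Hence [Q(α):Q] = φ(135) = 72.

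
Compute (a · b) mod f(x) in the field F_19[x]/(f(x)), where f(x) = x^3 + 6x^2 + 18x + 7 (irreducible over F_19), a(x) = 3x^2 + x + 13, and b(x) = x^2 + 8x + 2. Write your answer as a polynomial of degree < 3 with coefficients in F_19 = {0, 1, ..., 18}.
a · b ≡ 7x^2 + 16x + 15 (mod f(x))

Multiply in F_19[x]: a(x)·b(x) = (3x^2 + x + 13)·(x^2 + 8x + 2) = 3x^4 + 6x^3 + 8x^2 + 11x + 7. This has degree ≥ 3, so divide by f(x) over F_19: 3x^4 + 6x^3 + 8x^2 + 11x + 7 = (3x + 7)·(x^3 + 6x^2 + 18x + 7) + (7x^2 + 16x + 15). Hence a·b ≡ 7x^2 + 16x + 15 (mod f). (F_19[x]/(f) is a field with 19^3 = 6859 elements since f is irreducible of degree 3.)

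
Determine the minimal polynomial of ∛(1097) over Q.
m_α(x) = x^3 - 1097

α satisfies α^3 = 1097, so x^3 - 1097 annihilates α. By the rational root test, a rational root p/q (in lowest terms) of x^3 - 1097 would satisfy p^3 = 1097 q^3, forcing q = 1 and p^3 = 1097; but 1097 is not a perfect cube, contradiction. A monic cubic over Q with no rational root is irreducible (any nontrivial factorization would include a linear factor). Hence x^3 - 1097 is the minimal polynomial of α, and in particular [Q(α):Q] = 3.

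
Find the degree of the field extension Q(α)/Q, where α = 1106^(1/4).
[Q(α):Q] = 4

α is a root of x^4 - 1106. By Eisenstein's criterion at the prime p = 2 (which divides the constant term 1106 but p^2 = 4 does not, since 1106 is squarefree), x^4 - 1106 is irreducible over Q. Hence [Q(α):Q] = 4.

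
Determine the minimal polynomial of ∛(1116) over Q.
m_α(x) = x^3 - 1116

α satisfies α^3 = 1116, so x^3 - 1116 annihilates α. By the rational root test, a rational root p/q (in lowest terms) of x^3 - 1116 would satisfy p^3 = 1116 q^3, forcing q = 1 and p^3 = 1116; but 1116 is not a perfect cube, contradiction. A monic cubic over Q with no rational root is irreducible (any nontrivial factorization would include a linear factor). Hence x^3 - 1116 is the minimal polynomial of α, and in particular [Q(α):Q] = 3.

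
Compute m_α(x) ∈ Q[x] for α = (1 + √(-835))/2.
m_α(x) = x^2 - x + 209

From 2α - 1 = √(-835), squaring gives (2α - 1)^2 = -835, i.e. 4α^2 - 4α + 1 = -835, so α^2 - α + (1 + 835)/4 = 0. Since -835 ≡ 1 (mod 4), (1 + 835)/4 = 209 ∈ Z. The polynomial x^2 - x + 209 has discriminant 1 - 4·(209) = -835, which is not a perfect square in Q (d = -835 is squarefree and ≠ 1), so x^2 - x + 209 is irreducible over Q. It is the minimal polynomial of α.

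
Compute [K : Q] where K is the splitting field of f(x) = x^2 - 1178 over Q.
[K : Q] = 2

f(x) = x^2 - 1178 factors as (x - √1178)(x + √1178). The splitting field is K = Q(√1178). Since 1178 is squarefree and > 1, it is not a perfect square, so x^2 - 1178 is irreducible over Q and [Q(√1178) : Q] = 2. Hence [K : Q] = 2.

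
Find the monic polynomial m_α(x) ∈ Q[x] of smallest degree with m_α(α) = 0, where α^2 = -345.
m_α(x) = x^2 + 345

α satisfies α^2 + 345 = 0, so x^2 + 345 annihilates α. Since d = -345 is squarefree and ≠ 1, it is not a perfect square in Q, so x^2 + 345 has no rational root and is therefore irreducible over Q (a degree-2 polynomial over a field is irreducible iff it has no root). Hence m_α(x) = x^2 + 345.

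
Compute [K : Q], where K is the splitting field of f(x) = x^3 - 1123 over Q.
[K : Q] = 6

The roots of x^3 - 1123 are ∛1123, ω∛1123, ω^2∛1123 where ω = e^(2πi/3) is a primitive cube root of unity, so K = Q(∛1123, ω). Now [Q(∛1123):Q] = 3 (since 1123 is not a perfect cube, x^3 - 1123 is irreducible) and [Q(ω):Q] = 2. Both 2 and 3 divide [K:Q], and [K:Q] ≤ 3·2 = 6, so [K:Q] = 6. (Equivalently: Q(∛1123) ⊂ R but ω ∉ R, so [K : Q(∛1123)] = 2.)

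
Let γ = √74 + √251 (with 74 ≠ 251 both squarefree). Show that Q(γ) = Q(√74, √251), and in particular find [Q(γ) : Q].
[Q(γ) : Q] = 4 (equivalently, Q(γ) = Q(√74, √251))

Obviously Q(γ) ⊆ Q(√74, √251), and [Q(√74, √251):Q] = 4 (since 74, 251 are distinct squarefree integers > 1 with 18574 not a perfect square). To show equality we compute the minimal polynomial of γ. From γ = √74 + √251: γ^2 = 74 + 2√(18574) + 251 = 325 + 2√(18574), so γ^2 - 325 = 2√(18574); squaring, (γ^2 - 325)^2 = 4·18574, i.e. γ^4 - 650γ^2 + 105625 - 74296 = 0, i.e. γ^4 - 650γ^2 + 31329 = 0. So γ is a root of x^4 - 650x^2 + 31329. This polynomial is irreducible over Q: it has no rational root (each ±√74 ± √251 is irrational), and any factorization into two quadratics over Q would force √(18574) ∈ Q (pairing opposite roots) or √74, √251 ∈ Q (other pairings), all impossible. Hence [Q(γ):Q] = 4 = [Q(√74, √251):Q], so Q(γ) = Q(√74, √251).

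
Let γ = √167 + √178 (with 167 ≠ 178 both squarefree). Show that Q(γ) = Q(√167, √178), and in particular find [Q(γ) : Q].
[Q(γ) : Q] = 4 (equivalently, Q(γ) = Q(√167, √178))

Obviously Q(γ) ⊆ Q(√167, √178), and [Q(√167, √178):Q] = 4 (since 167, 178 are distinct squarefree integers > 1 with 29726 not a perfect square). To show equality we compute the minimal polynomial of γ. From γ = √167 + √178: γ^2 = 167 + 2√(29726) + 178 = 345 + 2√(29726), so γ^2 - 345 = 2√(29726); squaring, (γ^2 - 345)^2 = 4·29726, i.e. γ^4 - 690γ^2 + 119025 - 118904 = 0, i.e. γ^4 - 690γ^2 + 121 = 0. So γ is a root of x^4 - 690x^2 + 121. This polynomial is irreducible over Q: it has no rational root (each ±√167 ± √178 is irrational), and any factorization into two quadratics over Q would force √(29726) ∈ Q (pairing opposite roots) or √167, √178 ∈ Q (other pairings), all impossible. Hence [Q(γ):Q] = 4 = [Q(√167, √178):Q], so Q(γ) = Q(√167, √178).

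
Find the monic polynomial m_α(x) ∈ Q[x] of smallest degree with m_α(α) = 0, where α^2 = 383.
m_α(x) = x^2 - 383

α satisfies α^2 - 383 = 0, so x^2 - 383 annihilates α. Since d = 383 is squarefree and ≠ 1, it is not a perfect square in Q, so x^2 - 383 has no rational root and is therefore irreducible over Q (a degree-2 polynomial over a field is irreducible iff it has no root). Hence m_α(x) = x^2 - 383.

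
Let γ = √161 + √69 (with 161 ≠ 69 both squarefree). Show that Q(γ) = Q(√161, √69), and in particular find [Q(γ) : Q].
[Q(γ) : Q] = 4 (equivalently, Q(γ) = Q(√161, √69))

Obviously Q(γ) ⊆ Q(√161, √69), and [Q(√161, √69):Q] = 4 (since 161, 69 are distinct squarefree integers > 1 with 11109 not a perfect square). To show equality we compute the minimal polynomial of γ. From γ = √161 + √69: γ^2 = 161 + 2√(11109) + 69 = 230 + 2√(11109), so γ^2 - 230 = 2√(11109); squaring, (γ^2 - 230)^2 = 4·11109, i.e. γ^4 - 460γ^2 + 52900 - 44436 = 0, i.e. γ^4 - 460γ^2 + 8464 = 0. So γ is a root of x^4 - 460x^2 + 8464. This polynomial is irreducible over Q: it has no rational root (each ±√161 ± √69 is irrational), and any factorization into two quadratics over Q would force √(11109) ∈ Q (pairing opposite roots) or √161, √69 ∈ Q (other pairings), all impossible. Hence [Q(γ):Q] = 4 = [Q(√161, √69):Q], so Q(γ) = Q(√161, √69).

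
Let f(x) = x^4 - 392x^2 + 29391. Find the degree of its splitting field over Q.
[K : Q] = 4

Solving the quadratic in x^2: x^2 = (392 ± √(392^2 - 4·29391))/2 = (392 ± √36100)/2 = (392 ± 190)/2, giving x^2 = 101 or x^2 = 291. So f(x) = (x^2 - 101)(x^2 - 291) and the roots of f are ±√101, ±√291. Hence the splitting field is K = Q(√101, √291). Since 101 and 291 are distinct squarefree integers > 1, their product 29391 is not a perfect square, so √291 ∉ Q(√101). By the tower law [K:Q] = [Q(√101,√291):Q(√101)] · [Q(√101):Q] = 2 · 2 = 4.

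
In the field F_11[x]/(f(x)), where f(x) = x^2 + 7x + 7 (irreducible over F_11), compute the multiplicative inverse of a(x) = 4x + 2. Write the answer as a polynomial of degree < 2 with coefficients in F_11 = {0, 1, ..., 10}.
a(x)^(-1) ≡ 8x + 8 (mod f(x))

Since f is irreducible over F_11, F_11[x]/(f) is a field and a(x) ≠ 0 has an inverse. Apply the extended Euclidean algorithm to f(x) and a(x) in F_11[x]: f(x) = (3x + 3)·a(x) + (1). The last nonzero remainder is the constant 1 = gcd(f, a) in F_11. Back-substituting through the division chain expresses 1 = s(x)·a(x) + t(x)·f(x) with s(x) ≡ 8x + 8 (mod f), so a(x)^(-1) ≡ s(x) = 8x + 8 (mod f). Check: (4x + 2)·(8x + 8) = 10x^2 + 4x + 5 ≡ 1 (mod x^2 + 7x + 7).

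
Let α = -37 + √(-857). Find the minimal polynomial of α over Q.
m_α(x) = x^2 + 74x + 2226

From α + 37 = √(-857), squaring gives (α + 37)^2 = -857, i.e. α^2 + 74α + 1369 = -857, so α^2 + 74α + 2226 = 0. The discriminant of x^2 + 74x + 2226 is (74)^2 - 4·(2226) = 5476 - 8904 = -3428, and 4·(-857) is not a perfect square in Q since -857 is squarefree and ≠ 1. Hence x^2 + 74x + 2226 is irreducible over Q and is the minimal polynomial of α.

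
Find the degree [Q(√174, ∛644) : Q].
[Q(√174, ∛644) : Q] = 6

Let L = Q(√174, ∛644). Since Q(√174) ⊂ L and [Q(√174):Q] = 2, the tower law gives 2 | [L:Q]. Likewise Q(∛644) ⊂ L with [Q(∛644):Q] = 3 (because 644 is not a perfect cube), so 3 | [L:Q]. As gcd(2,3) = 1, [L:Q] is divisible by 6. Conversely L is generated over Q by √174 and ∛644, so [L:Q] ≤ 2·3 = 6. Therefore [Q(√174, ∛644) : Q] = 6.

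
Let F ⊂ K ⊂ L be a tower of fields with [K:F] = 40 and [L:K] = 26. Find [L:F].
[L:F] = 1040

The tower law says that for any tower of field extensions F ⊂ K ⊂ L with finite degrees, [L:F] = [L:K] · [K:F]. Here this gives [L:F] = 26 · 40 = 1040.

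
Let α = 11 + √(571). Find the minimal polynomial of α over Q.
m_α(x) = x^2 - 22x - 450

From α - 11 = √(571), squaring gives (α - 11)^2 = 571, i.e. α^2 - 22α + 121 = 571, so α^2 - 22α - 450 = 0. The discriminant of x^2 - 22x - 450 is (-22)^2 - 4·(-450) = 484 + 1800 = 2284, and 4·(571) is not a perfect square in Q since 571 is squarefree and ≠ 1. Hence x^2 - 22x - 450 is irreducible over Q and is the minimal polynomial of α.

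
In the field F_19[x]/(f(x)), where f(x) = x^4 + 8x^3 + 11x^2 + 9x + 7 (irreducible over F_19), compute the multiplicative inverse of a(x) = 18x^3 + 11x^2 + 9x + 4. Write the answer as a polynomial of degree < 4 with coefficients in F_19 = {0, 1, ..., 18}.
a(x)^(-1) ≡ 9x^3 + 16x + 7 (mod f(x))

Since f is irreducible over F_19, F_19[x]/(f) is a field and a(x) ≠ 0 has an inverse. Apply the extended Euclidean algorithm to f(x) and a(x) in F_19[x]: f(x) = (18x)·a(x) + (x^2 + 13x + 7);  a(x) = (18x + 5)·(x^2 + 13x + 7) + (8x + 7);  (x^2 + 13x + 7) = (12x + 3)·(8x + 7) + (5). The last nonzero remainder is the constant 5 = gcd(f, a) in F_19. Back-substituting through the division chain expresses 5 = s(x)·a(x) + t(x)·f(x) with s(x) ≡ 7x^3 + 4x + 16 (mod f), so (7x^3 + 4x + 16)·a(x) ≡ 5 (mod f). Multiplying by 5^(-1) ≡ 4 in F_19 gives a(x)^(-1) ≡ 4·(7x^3 + 4x + 16) ≡ 9x^3 + 16x + 7 (mod f). Check: (18x^3 + 11x^2 + 9x + 4)·(9x^3 + 16x + 7) = 10x^6 + 4x^5 + 8x^4 + 15x^3 + 12x^2 + 13x + 9 ≡ 1 (mod x^4 + 8x^3 + 11x^2 + 9x + 7).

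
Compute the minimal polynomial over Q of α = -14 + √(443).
m_α(x) = x^2 + 28x - 247

From α + 14 = √(443), squaring gives (α + 14)^2 = 443, i.e. α^2 + 28α + 196 = 443, so α^2 + 28α - 247 = 0. The discriminant of x^2 + 28x - 247 is (28)^2 - 4·(-247) = 784 + 988 = 1772, and 4·(443) is not a perfect square in Q since 443 is squarefree and ≠ 1. Hence x^2 + 28x - 247 is irreducible over Q and is the minimal polynomial of α.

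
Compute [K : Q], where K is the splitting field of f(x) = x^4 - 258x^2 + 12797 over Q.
[K : Q] = 4

Solving the quadratic in x^2: x^2 = (258 ± √(258^2 - 4·12797))/2 = (258 ± √15376)/2 = (258 ± 124)/2, giving x^2 = 191 or x^2 = 67. So f(x) = (x^2 - 191)(x^2 - 67) and the roots of f are ±√191, ±√67. Hence the splitting field is K = Q(√191, √67). Since 191 and 67 are distinct squarefree integers > 1, their product 12797 is not a perfect square, so √67 ∉ Q(√191). By the tower law [K:Q] = [Q(√191,√67):Q(√191)] · [Q(√191):Q] = 2 · 2 = 4.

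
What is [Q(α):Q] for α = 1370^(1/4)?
[Q(α):Q] = 4

α is a root of x^4 - 1370. By Eisenstein's criterion at the prime p = 2 (which divides the constant term 1370 but p^2 = 4 does not, since 1370 is squarefree), x^4 - 1370 is irreducible over Q. Hence [Q(α):Q] = 4.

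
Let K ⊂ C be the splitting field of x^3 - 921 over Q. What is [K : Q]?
[K : Q] = 6

The roots of x^3 - 921 are ∛921, ω∛921, ω^2∛921 where ω = e^(2πi/3) is a primitive cube root of unity, so K = Q(∛921, ω). Now [Q(∛921):Q] = 3 (since 921 is not a perfect cube, x^3 - 921 is irreducible) and [Q(ω):Q] = 2. Both 2 and 3 divide [K:Q], and [K:Q] ≤ 3·2 = 6, so [K:Q] = 6. (Equivalently: Q(∛921) ⊂ R but ω ∉ R, so [K : Q(∛921)] = 2.)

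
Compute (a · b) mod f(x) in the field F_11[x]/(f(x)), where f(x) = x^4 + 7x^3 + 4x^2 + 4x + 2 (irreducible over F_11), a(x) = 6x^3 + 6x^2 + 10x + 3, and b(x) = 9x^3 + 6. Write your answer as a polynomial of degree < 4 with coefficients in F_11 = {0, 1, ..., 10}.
a · b ≡ 9x^3 + 4x^2 + 5x + 2 (mod f(x))

Multiply in F_11[x]: a(x)·b(x) = (6x^3 + 6x^2 + 10x + 3)·(9x^3 + 6) = 10x^6 + 10x^5 + 2x^4 + 8x^3 + 3x^2 + 5x + 7. This has degree ≥ 4, so divide by f(x) over F_11: 10x^6 + 10x^5 + 2x^4 + 8x^3 + 3x^2 + 5x + 7 = (10x^2 + 6x + 8)·(x^4 + 7x^3 + 4x^2 + 4x + 2) + (9x^3 + 4x^2 + 5x + 2). Hence a·b ≡ 9x^3 + 4x^2 + 5x + 2 (mod f). (F_11[x]/(f) is a field with 11^4 = 14641 elements since f is irreducible of degree 4.)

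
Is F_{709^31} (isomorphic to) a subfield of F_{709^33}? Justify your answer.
No: F_{709^31} is not a subfield of F_{709^33}

F_{p^m} embeds in F_{p^n} iff m | n. Here 31 ∤ 33 (since 33 = 1·31 + 2 with remainder 2 ≠ 0), so F_{709^31} is not a subfield of F_{709^33}. Equivalently: if it were, the tower law would give 31 = [F_{709^31}:F_709] dividing [F_{709^33}:F_709] = 33, contradiction.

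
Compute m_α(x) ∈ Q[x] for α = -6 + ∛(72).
m_α(x) = x^3 + 18x^2 + 108x + 144

Set β = α + 6 = ∛(72), so β^3 = 72. Then (α + 6)^3 - 72 = 0, i.e. α is a root of g(x) = (x + 6)^3 - 72 = x^3 + 18x^2 + 108x + 144. Since g(x) = h(x + 6) where h(x) = x^3 - 72, and h is irreducible over Q (because 72 is not a perfect cube, so h has no rational root, and a monic cubic with no rational root is irreducible), g is also irreducible (irreducibility is preserved under the substitution x → x + 6). Hence m_α(x) = x^3 + 18x^2 + 108x + 144.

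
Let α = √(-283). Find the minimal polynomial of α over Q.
m_α(x) = x^2 + 283

α satisfies α^2 + 283 = 0, so x^2 + 283 annihilates α. Since d = -283 is squarefree and ≠ 1, it is not a perfect square in Q, so x^2 + 283 has no rational root and is therefore irreducible over Q (a degree-2 polynomial over a field is irreducible iff it has no root). Hence m_α(x) = x^2 + 283.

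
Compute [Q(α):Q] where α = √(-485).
[Q(α):Q] = 2

[Q(α):Q] equals the degree of the minimal polynomial of α. Here α^2 = -485 and x^2 + 485 is irreducible (d = -485 is squarefree, ≠ 1, hence not a square), so deg(m_α) = 2. Thus [Q(α):Q] = 2.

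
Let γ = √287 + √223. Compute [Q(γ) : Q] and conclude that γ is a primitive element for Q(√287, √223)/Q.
[Q(γ) : Q] = 4 (equivalently, Q(γ) = Q(√287, √223))

Obviously Q(γ) ⊆ Q(√287, √223), and [Q(√287, √223):Q] = 4 (since 287, 223 are distinct squarefree integers > 1 with 64001 not a perfect square). To show equality we compute the minimal polynomial of γ. From γ = √287 + √223: γ^2 = 287 + 2√(64001) + 223 = 510 + 2√(64001), so γ^2 - 510 = 2√(64001); squaring, (γ^2 - 510)^2 = 4·64001, i.e. γ^4 - 1020γ^2 + 260100 - 256004 = 0, i.e. γ^4 - 1020γ^2 + 4096 = 0. So γ is a root of x^4 - 1020x^2 + 4096. This polynomial is irreducible over Q: it has no rational root (each ±√287 ± √223 is irrational), and any factorization into two quadratics over Q would force √(64001) ∈ Q (pairing opposite roots) or √287, √223 ∈ Q (other pairings), all impossible. Hence [Q(γ):Q] = 4 = [Q(√287, √223):Q], so Q(γ) = Q(√287, √223).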